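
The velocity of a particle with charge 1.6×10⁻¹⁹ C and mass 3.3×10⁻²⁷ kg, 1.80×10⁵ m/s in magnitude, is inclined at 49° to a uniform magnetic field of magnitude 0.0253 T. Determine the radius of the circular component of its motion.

v⊥ = v sinθ = 1.80×10⁵·sin49° ≈ 1.358×10⁵ m/s.
r = m v⊥/(|q|B) = (3.3×10⁻²⁷)(1.358×10⁵)/((1.6×10⁻¹⁹)(0.0253)) ≈ 0.111 m.

r ≈ 0.111 m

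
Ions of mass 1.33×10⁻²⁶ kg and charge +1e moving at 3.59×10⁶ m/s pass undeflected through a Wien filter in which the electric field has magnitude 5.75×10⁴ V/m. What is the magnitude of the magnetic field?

B = 0.0160 T

Balance of forces in the selector: qE = qvB ⇒ B = E/v.
B = 5.75×10⁴/3.59×10⁶ = 0.0160 T.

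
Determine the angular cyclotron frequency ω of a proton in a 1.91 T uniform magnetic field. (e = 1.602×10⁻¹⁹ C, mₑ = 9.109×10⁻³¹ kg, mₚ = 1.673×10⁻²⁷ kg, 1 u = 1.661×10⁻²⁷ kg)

ω ≈ 1.83×10⁸ rad/s

ω = |q|B/m.
ω = (1.602×10⁻¹⁹)(1.91)/1.673×10⁻²⁷ ≈ 1.83×10⁸ rad/s.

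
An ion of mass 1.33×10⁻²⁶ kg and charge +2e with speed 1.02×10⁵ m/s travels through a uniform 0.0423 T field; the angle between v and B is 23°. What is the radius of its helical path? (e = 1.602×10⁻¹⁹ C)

r ≈ 0.0391 m

v⊥ = v sinθ = 1.02×10⁵·sin23° ≈ 3.985×10⁴ m/s.
r = m v⊥/(|q|B) = (1.33×10⁻²⁶)(3.985×10⁴)/((3.204×10⁻¹⁹)(0.0423)) ≈ 0.0391 m.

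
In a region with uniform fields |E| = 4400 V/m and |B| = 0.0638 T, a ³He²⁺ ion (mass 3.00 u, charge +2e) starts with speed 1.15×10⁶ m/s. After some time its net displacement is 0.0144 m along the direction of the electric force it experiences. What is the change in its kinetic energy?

The magnetic force is always ⟂ v and does no work; only the electric force changes KE.
ΔKE = F_E · d = |q|E d = (3.204×10⁻¹⁹)(4400)(0.0144) ≈ 2.03×10⁻¹⁷ J.

ΔKE ≈ 2.03×10⁻¹⁷ J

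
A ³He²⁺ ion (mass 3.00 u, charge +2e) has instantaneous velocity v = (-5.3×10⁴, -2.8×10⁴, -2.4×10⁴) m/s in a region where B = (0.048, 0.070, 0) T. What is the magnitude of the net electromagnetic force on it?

|F| ≈ 1.00×10⁻¹⁵ N

v×B = (1680, -1150, -2370) N/C.
F = q v×B = (3.204×10⁻¹⁹ C)·(1680, -1150, -2370) = (5.38×10⁻¹⁶, -3.69×10⁻¹⁶, -7.58×10⁻¹⁶) N.
|F| = 1.00×10⁻¹⁵ N.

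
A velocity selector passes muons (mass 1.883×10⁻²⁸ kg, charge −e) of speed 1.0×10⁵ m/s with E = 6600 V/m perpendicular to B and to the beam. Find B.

Balance of forces in the selector: qE = qvB ⇒ B = E/v.
B = 6600/1.0×10⁵ = 0.066 T.

B = 0.066 T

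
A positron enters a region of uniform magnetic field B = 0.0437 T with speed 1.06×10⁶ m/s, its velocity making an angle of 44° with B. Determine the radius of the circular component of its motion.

r ≈ 9.58×10⁻⁵ m

v⊥ = v sinθ = 1.06×10⁶·sin44° ≈ 7.363×10⁵ m/s.
r = m v⊥/(|q|B) = (9.109×10⁻³¹)(7.363×10⁵)/((1.602×10⁻¹⁹)(0.0437)) ≈ 9.58×10⁻⁵ m.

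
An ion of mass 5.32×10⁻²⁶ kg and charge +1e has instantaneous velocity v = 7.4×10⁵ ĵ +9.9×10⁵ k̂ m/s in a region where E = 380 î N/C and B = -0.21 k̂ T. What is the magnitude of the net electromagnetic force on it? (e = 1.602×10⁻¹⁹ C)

v×B = (-1.55×10⁵, 0, 0) N/C.
E + v×B = (-1.55×10⁵, 0, 0) N/C.
F = q(E + v×B) = (1.602×10⁻¹⁹ C)·(-1.55×10⁵, 0, 0) = (-2.48×10⁻¹⁴, 0, 0) N.
|F| = 2.48×10⁻¹⁴ N.

|F| ≈ 2.48×10⁻¹⁴ N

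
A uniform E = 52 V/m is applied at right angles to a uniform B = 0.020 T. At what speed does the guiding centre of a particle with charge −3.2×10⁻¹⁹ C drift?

The E×B drift speed is v_d = E/B.
v_d = 52/0.020 = 2600 m/s.

v_d ≈ 2600 m/s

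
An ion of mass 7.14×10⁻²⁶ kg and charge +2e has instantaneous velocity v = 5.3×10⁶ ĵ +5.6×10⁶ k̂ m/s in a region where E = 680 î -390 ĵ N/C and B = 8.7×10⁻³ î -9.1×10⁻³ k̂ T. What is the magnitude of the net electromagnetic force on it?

v×B = (-4.82×10⁴, 4.87×10⁴, -4.61×10⁴) N/C.
E + v×B = (-4.76×10⁴, 4.83×10⁴, -4.61×10⁴) N/C.
F = q(E + v×B) = (3.204×10⁻¹⁹ C)·(-4.76×10⁴, 4.83×10⁴, -4.61×10⁴) = (-1.52×10⁻¹⁴, 1.55×10⁻¹⁴, -1.48×10⁻¹⁴) N.
|F| = 2.63×10⁻¹⁴ N.

|F| ≈ 2.63×10⁻¹⁴ N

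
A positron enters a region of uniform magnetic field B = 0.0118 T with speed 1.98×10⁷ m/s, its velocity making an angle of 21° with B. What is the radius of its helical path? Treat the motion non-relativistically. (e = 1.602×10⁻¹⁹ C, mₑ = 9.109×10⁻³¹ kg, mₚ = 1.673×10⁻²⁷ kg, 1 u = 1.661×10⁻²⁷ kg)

v⊥ = v sinθ = 1.98×10⁷·sin21° ≈ 7.096×10⁶ m/s.
r = m v⊥/(|q|B) = (9.109×10⁻³¹)(7.096×10⁶)/((1.602×10⁻¹⁹)(0.0118)) ≈ 3.42×10⁻³ m.

r ≈ 3.42×10⁻³ m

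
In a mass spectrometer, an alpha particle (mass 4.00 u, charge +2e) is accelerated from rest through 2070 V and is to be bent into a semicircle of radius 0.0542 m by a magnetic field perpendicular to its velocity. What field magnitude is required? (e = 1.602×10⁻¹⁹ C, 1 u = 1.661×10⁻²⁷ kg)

v = √(2|q|V/m) = √(2·3.204×10⁻¹⁹·2070/6.644×10⁻²⁷) ≈ 4.468×10⁵ m/s.
B = mv/(|q|r) = (6.644×10⁻²⁷)(4.468×10⁵)/((3.204×10⁻¹⁹)(0.0542)) ≈ 0.171 T.

B ≈ 0.171 T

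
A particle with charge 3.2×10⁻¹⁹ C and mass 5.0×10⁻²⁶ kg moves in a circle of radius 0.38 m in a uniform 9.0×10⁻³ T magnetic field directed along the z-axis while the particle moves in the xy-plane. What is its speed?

From |q|vB = mv²/r, v = |q|Br/m.
v = (3.2×10⁻¹⁹)(9.0×10⁻³)(0.38)/5.0×10⁻²⁶ ≈ 2.2×10⁴ m/s.

v ≈ 2.2×10⁴ m/s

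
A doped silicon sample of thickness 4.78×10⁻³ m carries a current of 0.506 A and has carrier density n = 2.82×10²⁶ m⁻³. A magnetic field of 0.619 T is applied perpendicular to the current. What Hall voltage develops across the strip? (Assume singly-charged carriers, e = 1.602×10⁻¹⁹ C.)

V_H = IB/(n e t).
V_H = (0.506)(0.619)/((2.82×10²⁶)(1.602×10⁻¹⁹)(4.78×10⁻³)) ≈ 1.45×10⁻⁶ V.

V_H ≈ 1.45×10⁻⁶ V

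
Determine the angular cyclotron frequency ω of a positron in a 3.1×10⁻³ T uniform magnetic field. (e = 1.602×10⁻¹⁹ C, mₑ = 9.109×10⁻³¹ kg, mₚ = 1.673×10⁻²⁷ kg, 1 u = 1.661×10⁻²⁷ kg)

ω ≈ 5.5×10⁸ rad/s

ω = |q|B/m.
ω = (1.602×10⁻¹⁹)(3.1×10⁻³)/9.109×10⁻³¹ ≈ 5.5×10⁸ rad/s.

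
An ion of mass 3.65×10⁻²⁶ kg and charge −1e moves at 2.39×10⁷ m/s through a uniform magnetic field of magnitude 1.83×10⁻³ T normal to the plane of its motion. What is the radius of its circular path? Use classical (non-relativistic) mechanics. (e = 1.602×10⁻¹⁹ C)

r ≈ 2980 m

The magnetic force provides the centripetal force: |q|vB = mv²/r.
r = mv/(|q|B) = (3.65×10⁻²⁶)(2.39×10⁷)/((1.602×10⁻¹⁹)(1.83×10⁻³)) ≈ 2980 m.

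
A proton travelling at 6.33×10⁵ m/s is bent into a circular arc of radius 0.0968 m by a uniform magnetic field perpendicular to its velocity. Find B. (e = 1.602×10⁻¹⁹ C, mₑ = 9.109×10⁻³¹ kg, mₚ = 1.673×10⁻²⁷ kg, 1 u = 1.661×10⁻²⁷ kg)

B ≈ 0.0683 T

From |q|vB = mv²/r, B = mv/(|q|r).
B = (1.673×10⁻²⁷)(6.33×10⁵)/((1.602×10⁻¹⁹)(0.0968)) ≈ 0.0683 T.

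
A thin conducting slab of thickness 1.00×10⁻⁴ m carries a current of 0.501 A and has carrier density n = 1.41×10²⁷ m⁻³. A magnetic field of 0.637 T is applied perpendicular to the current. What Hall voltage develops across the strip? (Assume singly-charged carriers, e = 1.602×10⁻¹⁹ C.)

V_H = IB/(n e t).
V_H = (0.501)(0.637)/((1.41×10²⁷)(1.602×10⁻¹⁹)(1.00×10⁻⁴)) ≈ 1.41×10⁻⁵ V.

V_H ≈ 1.41×10⁻⁵ V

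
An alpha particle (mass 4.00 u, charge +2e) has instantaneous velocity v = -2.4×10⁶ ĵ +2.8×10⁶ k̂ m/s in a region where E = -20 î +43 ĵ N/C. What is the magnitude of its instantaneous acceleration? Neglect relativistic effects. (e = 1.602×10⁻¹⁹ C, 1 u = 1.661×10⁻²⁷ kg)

|a| ≈ 2.29×10⁹ m/s²

Only an electric field acts, so F = qE = (3.204×10⁻¹⁹ C)·(-20.0, 43.0, 0) = (-6.41×10⁻¹⁸, 1.38×10⁻¹⁷, 0) N.
|a| = |F|/m = 1.519×10⁻¹⁷/6.644×10⁻²⁷ ≈ 2.29×10⁹ m/s².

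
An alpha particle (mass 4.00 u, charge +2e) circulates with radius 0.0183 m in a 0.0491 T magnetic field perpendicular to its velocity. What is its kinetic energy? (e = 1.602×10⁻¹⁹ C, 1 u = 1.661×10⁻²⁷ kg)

KE ≈ 6.24×10⁻¹⁸ J

v = |q|Br/m, then KE = ½mv² = (qBr)²/(2m).
v = (3.204×10⁻¹⁹)(0.0491)(0.0183)/6.644×10⁻²⁷ ≈ 4.333×10⁴ m/s.
KE = ½(6.644×10⁻²⁷)(4.333×10⁴)² ≈ 6.24×10⁻¹⁸ J.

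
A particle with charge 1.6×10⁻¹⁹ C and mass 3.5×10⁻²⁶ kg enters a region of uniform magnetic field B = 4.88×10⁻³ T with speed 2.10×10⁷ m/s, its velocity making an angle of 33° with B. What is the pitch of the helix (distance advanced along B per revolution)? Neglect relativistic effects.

p ≈ 4960 m

v∥ = v cosθ = 2.10×10⁷·cos33° ≈ 1.761×10⁷ m/s.
T = 2πm/(|q|B) = 2π(3.5×10⁻²⁶)/((1.6×10⁻¹⁹)(4.88×10⁻³)) ≈ 2.816×10⁻⁴ s.
pitch = v∥ T = (1.761×10⁷)(2.816×10⁻⁴) ≈ 4960 m.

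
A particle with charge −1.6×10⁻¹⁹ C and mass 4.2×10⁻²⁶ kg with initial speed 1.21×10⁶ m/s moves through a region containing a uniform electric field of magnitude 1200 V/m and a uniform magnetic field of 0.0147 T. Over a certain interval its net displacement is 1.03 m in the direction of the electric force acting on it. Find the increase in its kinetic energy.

The magnetic force is always ⟂ v and does no work; only the electric force changes KE.
ΔKE = F_E · d = |q|E d = (1.6×10⁻¹⁹)(1200)(1.03) ≈ 1.98×10⁻¹⁶ J.

ΔKE ≈ 1.98×10⁻¹⁶ J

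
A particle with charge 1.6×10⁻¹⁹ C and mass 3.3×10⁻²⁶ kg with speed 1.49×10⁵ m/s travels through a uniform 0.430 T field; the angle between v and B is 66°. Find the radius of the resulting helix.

r ≈ 0.0653 m

v⊥ = v sinθ = 1.49×10⁵·sin66° ≈ 1.361×10⁵ m/s.
r = m v⊥/(|q|B) = (3.3×10⁻²⁶)(1.361×10⁵)/((1.6×10⁻¹⁹)(0.430)) ≈ 0.0653 m.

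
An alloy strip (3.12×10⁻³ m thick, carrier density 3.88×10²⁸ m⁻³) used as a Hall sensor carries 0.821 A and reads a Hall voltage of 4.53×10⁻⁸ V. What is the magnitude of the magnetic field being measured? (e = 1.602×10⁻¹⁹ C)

B ≈ 1.07 T

From V_H = IB/(n e t), B = V_H n e t / I.
B = (4.53×10⁻⁸)(3.88×10²⁸)(1.602×10⁻¹⁹)(3.12×10⁻³)/0.821 ≈ 1.07 T.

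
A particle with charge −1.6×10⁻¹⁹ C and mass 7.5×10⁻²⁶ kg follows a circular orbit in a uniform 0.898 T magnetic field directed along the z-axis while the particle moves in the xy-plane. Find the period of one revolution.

The cyclotron period depends only on m, q, B: T = 2πm/(|q|B).
T = 2π(7.5×10⁻²⁶)/((1.6×10⁻¹⁹)(0.898)) ≈ 3.28×10⁻⁶ s.

T ≈ 3.28×10⁻⁶ s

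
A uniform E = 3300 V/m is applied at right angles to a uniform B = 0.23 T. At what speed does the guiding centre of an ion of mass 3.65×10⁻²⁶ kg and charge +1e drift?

The E×B drift speed is v_d = E/B.
v_d = 3300/0.23 = 1.4×10⁴ m/s.

v_d ≈ 1.4×10⁴ m/s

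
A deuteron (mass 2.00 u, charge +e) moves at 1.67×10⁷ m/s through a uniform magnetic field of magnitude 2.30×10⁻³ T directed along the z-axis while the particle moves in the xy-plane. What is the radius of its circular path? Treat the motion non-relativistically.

r ≈ 151 m

The magnetic force provides the centripetal force: |q|vB = mv²/r.
r = mv/(|q|B) = (3.322×10⁻²⁷)(1.67×10⁷)/((1.602×10⁻¹⁹)(2.30×10⁻³)) ≈ 151 m.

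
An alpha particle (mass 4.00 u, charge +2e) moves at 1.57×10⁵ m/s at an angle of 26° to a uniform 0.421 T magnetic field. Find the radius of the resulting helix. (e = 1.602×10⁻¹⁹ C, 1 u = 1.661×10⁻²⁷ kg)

r ≈ 3.39×10⁻³ m

v⊥ = v sinθ = 1.57×10⁵·sin26° ≈ 6.882×10⁴ m/s.
r = m v⊥/(|q|B) = (6.644×10⁻²⁷)(6.882×10⁴)/((3.204×10⁻¹⁹)(0.421)) ≈ 3.39×10⁻³ m.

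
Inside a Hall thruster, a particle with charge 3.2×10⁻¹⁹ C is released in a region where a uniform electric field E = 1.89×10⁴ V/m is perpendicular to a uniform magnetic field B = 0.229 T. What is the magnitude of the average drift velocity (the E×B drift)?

The steady drift has the magnetic force balancing the electric force, so v_d = E/B.
v_d = 1.89×10⁴/0.229 = 8.25×10⁴ m/s.

v_d ≈ 8.25×10⁴ m/s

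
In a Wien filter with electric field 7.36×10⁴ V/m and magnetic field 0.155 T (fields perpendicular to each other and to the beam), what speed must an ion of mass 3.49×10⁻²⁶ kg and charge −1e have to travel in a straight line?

Straight-line motion ⇒ electric and magnetic forces cancel, so E = vB.
v = E/B = 7.36×10⁴/0.155 = 4.75×10⁵ m/s.

v = 4.75×10⁵ m/s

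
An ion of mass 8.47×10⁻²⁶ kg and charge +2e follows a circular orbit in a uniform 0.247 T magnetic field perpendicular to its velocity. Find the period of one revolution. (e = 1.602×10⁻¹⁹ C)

The cyclotron period depends only on m, q, B: T = 2πm/(|q|B).
T = 2π(8.47×10⁻²⁶)/((3.204×10⁻¹⁹)(0.247)) ≈ 6.72×10⁻⁶ s.

T ≈ 6.72×10⁻⁶ s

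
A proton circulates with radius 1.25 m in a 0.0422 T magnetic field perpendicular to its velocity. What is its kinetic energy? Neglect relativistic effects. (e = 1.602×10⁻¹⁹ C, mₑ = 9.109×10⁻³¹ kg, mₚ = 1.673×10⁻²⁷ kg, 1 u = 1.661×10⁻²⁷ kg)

v = |q|Br/m, then KE = ½mv² = (qBr)²/(2m).
v = (1.602×10⁻¹⁹)(0.0422)(1.25)/1.673×10⁻²⁷ ≈ 5.051×10⁶ m/s.
KE = ½(1.673×10⁻²⁷)(5.051×10⁶)² ≈ 2.13×10⁻¹⁴ J = 1.33×10⁵ eV.

KE ≈ 1.33×10⁵ eV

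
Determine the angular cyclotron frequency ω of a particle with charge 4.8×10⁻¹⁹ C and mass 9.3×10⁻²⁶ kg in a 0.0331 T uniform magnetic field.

ω = |q|B/m.
ω = (4.8×10⁻¹⁹)(0.0331)/9.3×10⁻²⁶ ≈ 1.71×10⁵ rad/s.

ω ≈ 1.71×10⁵ rad/s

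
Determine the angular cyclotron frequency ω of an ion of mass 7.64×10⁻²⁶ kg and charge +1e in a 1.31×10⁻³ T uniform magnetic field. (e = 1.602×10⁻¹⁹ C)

ω ≈ 2750 rad/s

ω = |q|B/m.
ω = (1.602×10⁻¹⁹)(1.31×10⁻³)/7.64×10⁻²⁶ ≈ 2750 rad/s.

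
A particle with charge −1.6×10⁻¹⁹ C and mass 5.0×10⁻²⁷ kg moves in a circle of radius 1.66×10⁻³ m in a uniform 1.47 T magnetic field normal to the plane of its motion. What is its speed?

From |q|vB = mv²/r, v = |q|Br/m.
v = (1.6×10⁻¹⁹)(1.47)(1.66×10⁻³)/5.0×10⁻²⁷ ≈ 7.81×10⁴ m/s.

v ≈ 7.81×10⁴ m/s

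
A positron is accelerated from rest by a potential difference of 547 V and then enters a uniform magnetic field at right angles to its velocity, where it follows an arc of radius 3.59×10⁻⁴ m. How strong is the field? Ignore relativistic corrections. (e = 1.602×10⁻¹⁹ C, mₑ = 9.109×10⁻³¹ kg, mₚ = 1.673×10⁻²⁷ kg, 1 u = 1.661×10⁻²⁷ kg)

v = √(2|q|V/m) = √(2·1.602×10⁻¹⁹·547/9.109×10⁻³¹) ≈ 1.387×10⁷ m/s.
B = mv/(|q|r) = (9.109×10⁻³¹)(1.387×10⁷)/((1.602×10⁻¹⁹)(3.59×10⁻⁴)) ≈ 0.220 T.

B ≈ 0.220 T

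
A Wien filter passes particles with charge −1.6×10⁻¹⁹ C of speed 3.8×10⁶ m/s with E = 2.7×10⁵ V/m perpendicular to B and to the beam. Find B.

Balance of forces in the selector: qE = qvB ⇒ B = E/v.
B = 2.7×10⁵/3.8×10⁶ = 0.071 T.

B = 0.071 T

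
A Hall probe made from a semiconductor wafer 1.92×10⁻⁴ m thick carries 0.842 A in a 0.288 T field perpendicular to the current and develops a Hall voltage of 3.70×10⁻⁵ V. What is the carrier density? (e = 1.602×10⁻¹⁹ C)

n ≈ 2.13×10²⁶ m⁻³

From V_H = IB/(n e t), n = IB/(V_H e t).
n = (0.842)(0.288)/((3.70×10⁻⁵)(1.602×10⁻¹⁹)(1.92×10⁻⁴)) ≈ 2.13×10²⁶ m⁻³.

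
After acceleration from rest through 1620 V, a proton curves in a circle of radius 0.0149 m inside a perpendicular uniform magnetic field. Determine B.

v = √(2|q|V/m) = √(2·1.602×10⁻¹⁹·1620/1.673×10⁻²⁷) ≈ 5.570×10⁵ m/s.
B = mv/(|q|r) = (1.673×10⁻²⁷)(5.570×10⁵)/((1.602×10⁻¹⁹)(0.0149)) ≈ 0.390 T.

B ≈ 0.390 T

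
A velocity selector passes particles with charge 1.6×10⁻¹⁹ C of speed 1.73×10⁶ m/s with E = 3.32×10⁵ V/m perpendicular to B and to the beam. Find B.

B = 0.192 T

Balance of forces in the selector: qE = qvB ⇒ B = E/v.
B = 3.32×10⁵/1.73×10⁶ = 0.192 T.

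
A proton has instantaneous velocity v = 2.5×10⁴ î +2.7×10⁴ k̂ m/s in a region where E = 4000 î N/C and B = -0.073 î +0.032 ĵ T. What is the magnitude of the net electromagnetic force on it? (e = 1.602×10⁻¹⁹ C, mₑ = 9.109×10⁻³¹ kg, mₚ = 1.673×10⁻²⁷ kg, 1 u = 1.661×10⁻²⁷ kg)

v×B = (-864, -1970, 800) N/C.
E + v×B = (3140, -1970, 800) N/C.
F = q(E + v×B) = (1.602×10⁻¹⁹ C)·(3140, -1970, 800) = (5.02×10⁻¹⁶, -3.16×10⁻¹⁶, 1.28×10⁻¹⁶) N.
|F| = 6.07×10⁻¹⁶ N.

|F| ≈ 6.07×10⁻¹⁶ N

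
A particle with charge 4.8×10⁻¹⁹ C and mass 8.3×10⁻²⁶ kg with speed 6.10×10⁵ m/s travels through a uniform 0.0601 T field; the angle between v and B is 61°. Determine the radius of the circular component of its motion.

r ≈ 1.54 m

v⊥ = v sinθ = 6.10×10⁵·sin61° ≈ 5.335×10⁵ m/s.
r = m v⊥/(|q|B) = (8.3×10⁻²⁶)(5.335×10⁵)/((4.8×10⁻¹⁹)(0.0601)) ≈ 1.54 m.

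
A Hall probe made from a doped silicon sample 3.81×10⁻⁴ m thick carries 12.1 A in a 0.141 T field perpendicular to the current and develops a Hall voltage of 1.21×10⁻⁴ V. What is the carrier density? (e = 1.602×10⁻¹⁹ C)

From V_H = IB/(n e t), n = IB/(V_H e t).
n = (12.1)(0.141)/((1.21×10⁻⁴)(1.602×10⁻¹⁹)(3.81×10⁻⁴)) ≈ 2.31×10²⁶ m⁻³.

n ≈ 2.31×10²⁶ m⁻³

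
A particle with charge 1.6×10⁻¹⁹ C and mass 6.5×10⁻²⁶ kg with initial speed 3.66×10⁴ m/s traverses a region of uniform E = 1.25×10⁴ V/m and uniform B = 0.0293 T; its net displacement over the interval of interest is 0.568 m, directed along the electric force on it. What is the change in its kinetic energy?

ΔKE ≈ 1.14×10⁻¹⁵ J

The magnetic force is always ⟂ v and does no work; only the electric force changes KE.
ΔKE = F_E · d = |q|E d = (1.6×10⁻¹⁹)(1.25×10⁴)(0.568) ≈ 1.14×10⁻¹⁵ J.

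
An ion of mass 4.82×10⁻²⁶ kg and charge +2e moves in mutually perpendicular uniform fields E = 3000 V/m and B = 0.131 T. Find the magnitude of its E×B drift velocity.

v_d ≈ 2.29×10⁴ m/s

The E×B drift speed is v_d = E/B.
v_d = 3000/0.131 = 2.29×10⁴ m/s.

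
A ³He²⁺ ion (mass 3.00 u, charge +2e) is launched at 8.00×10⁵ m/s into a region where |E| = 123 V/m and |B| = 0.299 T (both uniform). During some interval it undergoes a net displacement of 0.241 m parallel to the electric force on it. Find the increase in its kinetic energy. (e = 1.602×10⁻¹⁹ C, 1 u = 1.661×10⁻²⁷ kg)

ΔKE ≈ 9.50×10⁻¹⁸ J

The magnetic force is always ⟂ v and does no work; only the electric force changes KE.
ΔKE = F_E · d = |q|E d = (3.204×10⁻¹⁹)(123)(0.241) ≈ 9.50×10⁻¹⁸ J.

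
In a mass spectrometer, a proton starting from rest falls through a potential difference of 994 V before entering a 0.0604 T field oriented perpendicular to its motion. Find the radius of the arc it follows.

Acceleration: |q|V = ½mv² ⇒ v = √(2|q|V/m) = √(2·1.602×10⁻¹⁹·994/1.673×10⁻²⁷) ≈ 4.363×10⁵ m/s.
In the field: r = mv/(|q|B) = (1.673×10⁻²⁷)(4.363×10⁵)/((1.602×10⁻¹⁹)(0.0604)) ≈ 0.0754 m.

r ≈ 0.0754 m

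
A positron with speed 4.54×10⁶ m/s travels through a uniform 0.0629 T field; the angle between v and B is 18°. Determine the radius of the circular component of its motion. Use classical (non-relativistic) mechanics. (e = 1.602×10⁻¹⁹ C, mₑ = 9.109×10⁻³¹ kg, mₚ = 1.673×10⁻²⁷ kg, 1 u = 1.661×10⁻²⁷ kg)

v⊥ = v sinθ = 4.54×10⁶·sin18° ≈ 1.403×10⁶ m/s.
r = m v⊥/(|q|B) = (9.109×10⁻³¹)(1.403×10⁶)/((1.602×10⁻¹⁹)(0.0629)) ≈ 1.27×10⁻⁴ m.

r ≈ 1.27×10⁻⁴ m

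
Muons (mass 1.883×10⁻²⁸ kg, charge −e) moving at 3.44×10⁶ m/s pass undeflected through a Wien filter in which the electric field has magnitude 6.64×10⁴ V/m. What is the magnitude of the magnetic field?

B = 0.0193 T

Balance of forces in the selector: qE = qvB ⇒ B = E/v.
B = 6.64×10⁴/3.44×10⁶ = 0.0193 T.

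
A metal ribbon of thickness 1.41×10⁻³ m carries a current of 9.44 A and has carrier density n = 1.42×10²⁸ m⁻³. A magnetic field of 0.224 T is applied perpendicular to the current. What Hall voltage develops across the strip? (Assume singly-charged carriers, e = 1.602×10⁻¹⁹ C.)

V_H ≈ 6.59×10⁻⁷ V

V_H = IB/(n e t).
V_H = (9.44)(0.224)/((1.42×10²⁸)(1.602×10⁻¹⁹)(1.41×10⁻³)) ≈ 6.59×10⁻⁷ V.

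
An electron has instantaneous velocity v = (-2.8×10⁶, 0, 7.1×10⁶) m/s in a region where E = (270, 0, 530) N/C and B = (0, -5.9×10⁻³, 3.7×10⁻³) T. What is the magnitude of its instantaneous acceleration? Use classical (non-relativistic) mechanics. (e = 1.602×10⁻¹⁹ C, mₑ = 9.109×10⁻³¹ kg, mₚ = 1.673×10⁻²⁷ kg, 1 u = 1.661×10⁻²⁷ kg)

v×B = (4.19×10⁴, 1.04×10⁴, 1.65×10⁴) N/C.
E + v×B = (4.22×10⁴, 1.04×10⁴, 1.70×10⁴) N/C.
F = q(E + v×B) = (−1.602×10⁻¹⁹ C)·(4.22×10⁴, 1.04×10⁴, 1.70×10⁴) = (-6.75×10⁻¹⁵, -1.66×10⁻¹⁵, -2.73×10⁻¹⁵) N.
|a| = |F|/m = 7.472×10⁻¹⁵/9.109×10⁻³¹ ≈ 8.20×10¹⁵ m/s².

|a| ≈ 8.20×10¹⁵ m/s²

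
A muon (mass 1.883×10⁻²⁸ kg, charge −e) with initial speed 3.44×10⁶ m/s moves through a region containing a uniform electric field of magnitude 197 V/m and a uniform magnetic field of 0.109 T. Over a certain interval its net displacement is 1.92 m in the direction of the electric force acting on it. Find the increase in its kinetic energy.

The magnetic force is always ⟂ v and does no work; only the electric force changes KE.
ΔKE = F_E · d = |q|E d = (1.602×10⁻¹⁹)(197)(1.92) ≈ 6.06×10⁻¹⁷ J.

ΔKE ≈ 6.06×10⁻¹⁷ J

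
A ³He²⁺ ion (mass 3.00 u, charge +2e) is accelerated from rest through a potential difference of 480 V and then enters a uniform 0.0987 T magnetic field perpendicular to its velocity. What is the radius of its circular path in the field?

r ≈ 0.0391 m

Acceleration: |q|V = ½mv² ⇒ v = √(2|q|V/m) = √(2·3.204×10⁻¹⁹·480/4.983×10⁻²⁷) ≈ 2.484×10⁵ m/s.
In the field: r = mv/(|q|B) = (4.983×10⁻²⁷)(2.484×10⁵)/((3.204×10⁻¹⁹)(0.0987)) ≈ 0.0391 m.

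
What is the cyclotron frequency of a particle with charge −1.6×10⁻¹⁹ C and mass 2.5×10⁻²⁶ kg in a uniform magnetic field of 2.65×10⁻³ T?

f ≈ 2700 Hz

f = |q|B/(2πm).
f = (1.6×10⁻¹⁹)(2.65×10⁻³)/(2π·2.5×10⁻²⁶) ≈ 2700 Hz.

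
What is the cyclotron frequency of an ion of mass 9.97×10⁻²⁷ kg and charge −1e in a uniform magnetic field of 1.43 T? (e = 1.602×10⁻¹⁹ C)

f ≈ 3.66×10⁶ Hz

f = |q|B/(2πm).
f = (1.602×10⁻¹⁹)(1.43)/(2π·9.97×10⁻²⁷) ≈ 3.66×10⁶ Hz.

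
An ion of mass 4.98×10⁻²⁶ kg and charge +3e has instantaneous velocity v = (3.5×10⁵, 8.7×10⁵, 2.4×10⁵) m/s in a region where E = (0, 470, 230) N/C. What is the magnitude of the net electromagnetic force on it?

Only an electric field acts, so F = qE = (4.806×10⁻¹⁹ C)·(0, 470, 230) = (0, 2.26×10⁻¹⁶, 1.11×10⁻¹⁶) N.
|F| = 2.51×10⁻¹⁶ N.

|F| ≈ 2.51×10⁻¹⁶ N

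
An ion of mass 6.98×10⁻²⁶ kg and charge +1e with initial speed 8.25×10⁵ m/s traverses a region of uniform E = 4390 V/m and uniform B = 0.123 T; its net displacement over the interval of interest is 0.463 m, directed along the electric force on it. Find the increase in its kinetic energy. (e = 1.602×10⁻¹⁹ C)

ΔKE ≈ 3.26×10⁻¹⁶ J

The magnetic force is always ⟂ v and does no work; only the electric force changes KE.
ΔKE = F_E · d = |q|E d = (1.602×10⁻¹⁹)(4390)(0.463) ≈ 3.26×10⁻¹⁶ J.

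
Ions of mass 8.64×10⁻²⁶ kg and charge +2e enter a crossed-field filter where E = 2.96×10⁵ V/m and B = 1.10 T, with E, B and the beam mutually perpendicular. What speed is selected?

Zero net Lorentz force requires |qE| = |q v×B|, i.e. E = vB.
v = E/B = 2.96×10⁵/1.10 = 2.69×10⁵ m/s.

v = 2.69×10⁵ m/s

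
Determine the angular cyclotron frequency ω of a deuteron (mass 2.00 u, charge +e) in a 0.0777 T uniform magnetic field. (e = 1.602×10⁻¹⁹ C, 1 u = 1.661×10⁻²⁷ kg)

ω = |q|B/m.
ω = (1.602×10⁻¹⁹)(0.0777)/3.322×10⁻²⁷ ≈ 3.75×10⁶ rad/s.

ω ≈ 3.75×10⁶ rad/s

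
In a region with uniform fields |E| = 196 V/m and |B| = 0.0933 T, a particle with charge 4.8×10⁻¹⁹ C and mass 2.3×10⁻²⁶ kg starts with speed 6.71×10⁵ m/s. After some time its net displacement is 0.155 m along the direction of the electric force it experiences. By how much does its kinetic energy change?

ΔKE ≈ 1.46×10⁻¹⁷ J

The magnetic force is always ⟂ v and does no work; only the electric force changes KE.
ΔKE = F_E · d = |q|E d = (4.8×10⁻¹⁹)(196)(0.155) ≈ 1.46×10⁻¹⁷ J.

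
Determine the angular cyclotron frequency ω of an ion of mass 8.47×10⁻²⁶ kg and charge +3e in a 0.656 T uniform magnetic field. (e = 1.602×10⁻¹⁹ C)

ω = |q|B/m.
ω = (4.806×10⁻¹⁹)(0.656)/8.47×10⁻²⁶ ≈ 3.72×10⁶ rad/s.

ω ≈ 3.72×10⁶ rad/s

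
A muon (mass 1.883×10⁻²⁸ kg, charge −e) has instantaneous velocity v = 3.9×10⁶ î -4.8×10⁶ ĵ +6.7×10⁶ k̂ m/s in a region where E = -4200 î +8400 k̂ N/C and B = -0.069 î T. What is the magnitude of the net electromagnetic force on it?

v×B = (0, -4.62×10⁵, -3.31×10⁵) N/C.
E + v×B = (-4200, -4.62×10⁵, -3.23×10⁵) N/C.
F = q(E + v×B) = (−1.602×10⁻¹⁹ C)·(-4200, -4.62×10⁵, -3.23×10⁵) = (6.73×10⁻¹⁶, 7.41×10⁻¹⁴, 5.17×10⁻¹⁴) N.
|F| = 9.03×10⁻¹⁴ N.

|F| ≈ 9.03×10⁻¹⁴ N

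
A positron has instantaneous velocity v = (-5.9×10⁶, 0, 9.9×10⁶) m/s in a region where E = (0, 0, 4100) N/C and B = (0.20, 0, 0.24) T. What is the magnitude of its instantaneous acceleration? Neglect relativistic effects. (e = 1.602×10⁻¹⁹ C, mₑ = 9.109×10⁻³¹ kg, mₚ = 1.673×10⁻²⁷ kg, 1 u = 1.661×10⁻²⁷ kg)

|a| ≈ 5.97×10¹⁷ m/s²

v×B = (0, 3.40×10⁶, 0) N/C.
E + v×B = (0, 3.40×10⁶, 4100) N/C.
F = q(E + v×B) = (1.602×10⁻¹⁹ C)·(0, 3.40×10⁶, 4100) = (0, 5.44×10⁻¹³, 6.57×10⁻¹⁶) N.
|a| = |F|/m = 5.440×10⁻¹³/9.109×10⁻³¹ ≈ 5.97×10¹⁷ m/s².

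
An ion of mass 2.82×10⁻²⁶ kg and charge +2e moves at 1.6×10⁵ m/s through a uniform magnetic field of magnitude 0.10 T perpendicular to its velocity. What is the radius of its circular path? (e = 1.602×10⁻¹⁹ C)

The magnetic force provides the centripetal force: |q|vB = mv²/r.
r = mv/(|q|B) = (2.82×10⁻²⁶)(1.6×10⁵)/((3.204×10⁻¹⁹)(0.10)) ≈ 0.14 m.

r ≈ 0.14 m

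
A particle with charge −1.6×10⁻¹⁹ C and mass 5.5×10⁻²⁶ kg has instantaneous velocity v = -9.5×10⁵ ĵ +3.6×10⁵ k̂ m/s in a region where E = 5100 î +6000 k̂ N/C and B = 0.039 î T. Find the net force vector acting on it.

F ≈ (-8.16×10⁻¹⁶, -2.25×10⁻¹⁵, -6.89×10⁻¹⁵) N

v×B = (0, 1.40×10⁴, 3.70×10⁴) N/C.
E + v×B = (5100, 1.40×10⁴, 4.30×10⁴) N/C.
F = q(E + v×B) = (−1.6×10⁻¹⁹ C)·(5100, 1.40×10⁴, 4.30×10⁴) = (-8.16×10⁻¹⁶, -2.25×10⁻¹⁵, -6.89×10⁻¹⁵) N.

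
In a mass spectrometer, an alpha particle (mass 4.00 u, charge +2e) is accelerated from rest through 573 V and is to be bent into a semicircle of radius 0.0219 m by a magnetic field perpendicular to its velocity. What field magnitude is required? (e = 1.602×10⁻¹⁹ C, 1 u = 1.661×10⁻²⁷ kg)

v = √(2|q|V/m) = √(2·3.204×10⁻¹⁹·573/6.644×10⁻²⁷) ≈ 2.351×10⁵ m/s.
B = mv/(|q|r) = (6.644×10⁻²⁷)(2.351×10⁵)/((3.204×10⁻¹⁹)(0.0219)) ≈ 0.223 T.

B ≈ 0.223 T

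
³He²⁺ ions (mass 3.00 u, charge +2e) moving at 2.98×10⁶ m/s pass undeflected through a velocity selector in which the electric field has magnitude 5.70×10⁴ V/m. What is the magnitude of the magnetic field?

Balance of forces in the selector: qE = qvB ⇒ B = E/v.
B = 5.70×10⁴/2.98×10⁶ = 0.0191 T.

B = 0.0191 T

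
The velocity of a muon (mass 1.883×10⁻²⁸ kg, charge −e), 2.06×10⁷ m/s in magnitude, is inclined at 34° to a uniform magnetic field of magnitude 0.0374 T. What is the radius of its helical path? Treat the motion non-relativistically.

v⊥ = v sinθ = 2.06×10⁷·sin34° ≈ 1.152×10⁷ m/s.
r = m v⊥/(|q|B) = (1.883×10⁻²⁸)(1.152×10⁷)/((1.602×10⁻¹⁹)(0.0374)) ≈ 0.362 m.

r ≈ 0.362 m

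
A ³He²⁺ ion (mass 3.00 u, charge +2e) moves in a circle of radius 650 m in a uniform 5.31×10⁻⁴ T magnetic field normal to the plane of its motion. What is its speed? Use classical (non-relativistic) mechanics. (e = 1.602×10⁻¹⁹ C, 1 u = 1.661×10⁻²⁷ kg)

v ≈ 2.22×10⁷ m/s

From |q|vB = mv²/r, v = |q|Br/m.
v = (3.204×10⁻¹⁹)(5.31×10⁻⁴)(650)/4.983×10⁻²⁷ ≈ 2.22×10⁷ m/s.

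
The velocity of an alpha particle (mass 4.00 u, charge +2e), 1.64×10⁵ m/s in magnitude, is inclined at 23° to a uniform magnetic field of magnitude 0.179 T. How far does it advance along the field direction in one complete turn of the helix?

p ≈ 0.110 m

v∥ = v cosθ = 1.64×10⁵·cos23° ≈ 1.510×10⁵ m/s.
T = 2πm/(|q|B) = 2π(6.644×10⁻²⁷)/((3.204×10⁻¹⁹)(0.179)) ≈ 7.279×10⁻⁷ s.
pitch = v∥ T = (1.510×10⁵)(7.279×10⁻⁷) ≈ 0.110 m.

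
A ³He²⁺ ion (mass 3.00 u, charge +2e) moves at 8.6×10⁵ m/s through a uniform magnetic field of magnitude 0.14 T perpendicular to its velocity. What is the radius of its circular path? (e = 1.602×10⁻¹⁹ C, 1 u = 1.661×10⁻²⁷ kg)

r ≈ 0.096 m

The magnetic force provides the centripetal force: |q|vB = mv²/r.
r = mv/(|q|B) = (4.983×10⁻²⁷)(8.6×10⁵)/((3.204×10⁻¹⁹)(0.14)) ≈ 0.096 m.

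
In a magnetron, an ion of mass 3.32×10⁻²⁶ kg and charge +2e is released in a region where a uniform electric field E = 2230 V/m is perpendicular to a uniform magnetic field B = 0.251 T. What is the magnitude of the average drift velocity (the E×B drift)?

The E×B drift speed is v_d = E/B.
v_d = 2230/0.251 = 8880 m/s.

v_d ≈ 8880 m/s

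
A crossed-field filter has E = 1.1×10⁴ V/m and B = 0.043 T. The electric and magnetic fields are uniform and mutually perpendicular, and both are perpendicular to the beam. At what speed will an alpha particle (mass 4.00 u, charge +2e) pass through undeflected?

v = 2.6×10⁵ m/s

Straight-line motion ⇒ electric and magnetic forces cancel, so E = vB.
v = E/B = 1.1×10⁴/0.043 = 2.6×10⁵ m/s.
The result is independent of the particle's charge and mass.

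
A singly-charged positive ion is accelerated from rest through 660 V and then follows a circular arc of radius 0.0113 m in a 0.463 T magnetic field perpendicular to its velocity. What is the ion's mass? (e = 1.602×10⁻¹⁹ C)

m ≈ 3.32×10⁻²⁷ kg

Combine |q|V = ½mv² and r = mv/(|q|B): eliminate v to get m = qB²r²/(2V).
m = (1.602×10⁻¹⁹)(0.463)²(0.0113)²/(2·660) ≈ 3.32×10⁻²⁷ kg.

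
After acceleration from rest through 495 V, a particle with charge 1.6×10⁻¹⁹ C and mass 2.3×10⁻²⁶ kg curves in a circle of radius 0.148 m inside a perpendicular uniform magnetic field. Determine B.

v = √(2|q|V/m) = √(2·1.6×10⁻¹⁹·495/2.3×10⁻²⁶) ≈ 8.299×10⁴ m/s.
B = mv/(|q|r) = (2.3×10⁻²⁶)(8.299×10⁴)/((1.6×10⁻¹⁹)(0.148)) ≈ 0.0806 T.

B ≈ 0.0806 T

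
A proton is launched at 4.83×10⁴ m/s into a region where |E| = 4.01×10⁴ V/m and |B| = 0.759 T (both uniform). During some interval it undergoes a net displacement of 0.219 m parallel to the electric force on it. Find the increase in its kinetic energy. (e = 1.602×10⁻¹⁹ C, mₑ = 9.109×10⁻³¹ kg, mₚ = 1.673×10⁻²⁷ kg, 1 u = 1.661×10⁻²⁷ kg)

The magnetic force is always ⟂ v and does no work; only the electric force changes KE.
ΔKE = F_E · d = |q|E d = (1.602×10⁻¹⁹)(4.01×10⁴)(0.219) ≈ 1.41×10⁻¹⁵ J.

ΔKE ≈ 1.41×10⁻¹⁵ J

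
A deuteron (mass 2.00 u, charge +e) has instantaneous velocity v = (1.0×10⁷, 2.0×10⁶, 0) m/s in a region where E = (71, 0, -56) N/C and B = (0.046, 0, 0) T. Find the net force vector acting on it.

v×B = (0, 0, -9.20×10⁴) N/C.
E + v×B = (71.0, 0, -9.21×10⁴) N/C.
F = q(E + v×B) = (1.602×10⁻¹⁹ C)·(71.0, 0, -9.21×10⁴) = (1.14×10⁻¹⁷, 0, -1.47×10⁻¹⁴) N.

F ≈ (1.14×10⁻¹⁷, 0, -1.47×10⁻¹⁴) N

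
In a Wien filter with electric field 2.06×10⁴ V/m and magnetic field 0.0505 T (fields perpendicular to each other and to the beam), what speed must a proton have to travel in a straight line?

v = 4.08×10⁵ m/s

For undeflected motion the electric and magnetic forces balance: qE = qvB.
v = E/B = 2.06×10⁴/0.0505 = 4.08×10⁵ m/s.
The result is independent of the particle's charge and mass.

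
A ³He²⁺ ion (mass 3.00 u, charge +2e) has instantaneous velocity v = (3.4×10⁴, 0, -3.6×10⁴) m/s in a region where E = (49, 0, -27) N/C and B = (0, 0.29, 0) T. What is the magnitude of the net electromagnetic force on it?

|F| ≈ 4.61×10⁻¹⁵ N

v×B = (1.04×10⁴, 0, 9860) N/C.
E + v×B = (1.05×10⁴, 0, 9830) N/C.
F = q(E + v×B) = (3.204×10⁻¹⁹ C)·(1.05×10⁴, 0, 9830) = (3.36×10⁻¹⁵, 0, 3.15×10⁻¹⁵) N.
|F| = 4.61×10⁻¹⁵ N.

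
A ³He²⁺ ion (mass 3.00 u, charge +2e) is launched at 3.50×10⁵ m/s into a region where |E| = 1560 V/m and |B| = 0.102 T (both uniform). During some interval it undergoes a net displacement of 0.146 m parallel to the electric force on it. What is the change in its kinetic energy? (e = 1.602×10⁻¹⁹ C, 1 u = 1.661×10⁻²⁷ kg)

The magnetic force is always ⟂ v and does no work; only the electric force changes KE.
ΔKE = F_E · d = |q|E d = (3.204×10⁻¹⁹)(1560)(0.146) ≈ 7.30×10⁻¹⁷ J.

ΔKE ≈ 7.30×10⁻¹⁷ J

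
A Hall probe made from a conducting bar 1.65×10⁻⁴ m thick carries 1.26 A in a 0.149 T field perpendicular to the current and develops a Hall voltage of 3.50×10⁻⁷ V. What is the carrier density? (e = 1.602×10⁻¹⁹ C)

From V_H = IB/(n e t), n = IB/(V_H e t).
n = (1.26)(0.149)/((3.50×10⁻⁷)(1.602×10⁻¹⁹)(1.65×10⁻⁴)) ≈ 2.03×10²⁸ m⁻³.

n ≈ 2.03×10²⁸ m⁻³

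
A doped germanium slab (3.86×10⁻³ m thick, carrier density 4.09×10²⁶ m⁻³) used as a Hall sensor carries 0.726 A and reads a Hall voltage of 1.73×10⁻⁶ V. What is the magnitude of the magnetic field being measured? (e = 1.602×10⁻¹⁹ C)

B ≈ 0.603 T

From V_H = IB/(n e t), B = V_H n e t / I.
B = (1.73×10⁻⁶)(4.09×10²⁶)(1.602×10⁻¹⁹)(3.86×10⁻³)/0.726 ≈ 0.603 T.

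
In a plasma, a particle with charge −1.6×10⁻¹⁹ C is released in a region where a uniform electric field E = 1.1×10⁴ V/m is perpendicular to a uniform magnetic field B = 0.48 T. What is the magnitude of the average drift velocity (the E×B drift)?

v_d ≈ 2.3×10⁴ m/s

The E×B drift speed is v_d = E/B.
v_d = 1.1×10⁴/0.48 = 2.3×10⁴ m/s.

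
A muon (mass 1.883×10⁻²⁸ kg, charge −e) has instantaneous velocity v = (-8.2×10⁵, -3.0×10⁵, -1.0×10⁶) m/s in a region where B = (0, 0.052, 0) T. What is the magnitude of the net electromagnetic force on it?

v×B = (5.20×10⁴, 0, -4.26×10⁴) N/C.
F = q v×B = (−1.602×10⁻¹⁹ C)·(5.20×10⁴, 0, -4.26×10⁴) = (-8.33×10⁻¹⁵, 0, 6.83×10⁻¹⁵) N.
|F| = 1.08×10⁻¹⁴ N.

|F| ≈ 1.08×10⁻¹⁴ N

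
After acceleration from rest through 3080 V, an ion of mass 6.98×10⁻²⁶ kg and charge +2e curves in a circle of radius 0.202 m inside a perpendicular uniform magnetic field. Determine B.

B ≈ 0.181 T

v = √(2|q|V/m) = √(2·3.204×10⁻¹⁹·3080/6.98×10⁻²⁶) ≈ 1.682×10⁵ m/s.
B = mv/(|q|r) = (6.98×10⁻²⁶)(1.682×10⁵)/((3.204×10⁻¹⁹)(0.202)) ≈ 0.181 T.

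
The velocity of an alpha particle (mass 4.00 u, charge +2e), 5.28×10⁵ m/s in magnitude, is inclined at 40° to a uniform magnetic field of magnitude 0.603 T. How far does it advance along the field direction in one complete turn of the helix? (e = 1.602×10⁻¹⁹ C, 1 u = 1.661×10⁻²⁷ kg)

v∥ = v cosθ = 5.28×10⁵·cos40° ≈ 4.045×10⁵ m/s.
T = 2πm/(|q|B) = 2π(6.644×10⁻²⁷)/((3.204×10⁻¹⁹)(0.603)) ≈ 2.161×10⁻⁷ s.
pitch = v∥ T = (4.045×10⁵)(2.161×10⁻⁷) ≈ 0.0874 m.

p ≈ 0.0874 m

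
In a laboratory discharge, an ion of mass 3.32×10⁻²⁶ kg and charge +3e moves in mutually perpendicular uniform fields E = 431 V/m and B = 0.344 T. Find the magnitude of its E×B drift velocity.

v_d ≈ 1250 m/s

The steady drift has the magnetic force balancing the electric force, so v_d = E/B.
v_d = 431/0.344 = 1250 m/s.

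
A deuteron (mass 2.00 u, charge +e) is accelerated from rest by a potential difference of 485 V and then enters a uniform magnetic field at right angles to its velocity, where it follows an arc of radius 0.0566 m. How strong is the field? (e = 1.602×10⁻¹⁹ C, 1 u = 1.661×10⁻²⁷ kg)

v = √(2|q|V/m) = √(2·1.602×10⁻¹⁹·485/3.322×10⁻²⁷) ≈ 2.163×10⁵ m/s.
B = mv/(|q|r) = (3.322×10⁻²⁷)(2.163×10⁵)/((1.602×10⁻¹⁹)(0.0566)) ≈ 0.0792 T.

B ≈ 0.0792 T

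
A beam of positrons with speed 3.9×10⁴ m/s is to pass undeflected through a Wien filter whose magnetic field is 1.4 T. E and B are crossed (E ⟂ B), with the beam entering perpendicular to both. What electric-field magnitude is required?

E = 5.5×10⁴ V/m

For straight-line motion qE = qvB, so E = vB.
E = 3.9×10⁴ × 1.4 = 5.5×10⁴ V/m.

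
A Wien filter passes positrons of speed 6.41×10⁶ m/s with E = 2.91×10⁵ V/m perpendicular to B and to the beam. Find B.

Balance of forces in the selector: qE = qvB ⇒ B = E/v.
B = 2.91×10⁵/6.41×10⁶ = 0.0454 T.

B = 0.0454 T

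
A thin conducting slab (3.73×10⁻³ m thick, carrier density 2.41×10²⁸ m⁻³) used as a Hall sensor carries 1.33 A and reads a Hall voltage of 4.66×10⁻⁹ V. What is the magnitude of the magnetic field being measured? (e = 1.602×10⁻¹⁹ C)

From V_H = IB/(n e t), B = V_H n e t / I.
B = (4.66×10⁻⁹)(2.41×10²⁸)(1.602×10⁻¹⁹)(3.73×10⁻³)/1.33 ≈ 0.0505 T.

B ≈ 0.0505 T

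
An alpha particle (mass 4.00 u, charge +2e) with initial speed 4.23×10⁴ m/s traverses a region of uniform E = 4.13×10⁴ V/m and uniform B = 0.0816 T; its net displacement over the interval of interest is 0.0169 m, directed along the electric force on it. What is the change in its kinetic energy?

ΔKE ≈ 2.24×10⁻¹⁶ J

The magnetic force is always ⟂ v and does no work; only the electric force changes KE.
ΔKE = F_E · d = |q|E d = (3.204×10⁻¹⁹)(4.13×10⁴)(0.0169) ≈ 2.24×10⁻¹⁶ J.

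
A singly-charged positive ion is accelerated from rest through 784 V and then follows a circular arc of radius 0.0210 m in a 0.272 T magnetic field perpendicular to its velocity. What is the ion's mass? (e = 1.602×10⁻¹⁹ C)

Combine |q|V = ½mv² and r = mv/(|q|B): eliminate v to get m = qB²r²/(2V).
m = (1.602×10⁻¹⁹)(0.272)²(0.0210)²/(2·784) ≈ 3.33×10⁻²⁷ kg.

m ≈ 3.33×10⁻²⁷ kg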